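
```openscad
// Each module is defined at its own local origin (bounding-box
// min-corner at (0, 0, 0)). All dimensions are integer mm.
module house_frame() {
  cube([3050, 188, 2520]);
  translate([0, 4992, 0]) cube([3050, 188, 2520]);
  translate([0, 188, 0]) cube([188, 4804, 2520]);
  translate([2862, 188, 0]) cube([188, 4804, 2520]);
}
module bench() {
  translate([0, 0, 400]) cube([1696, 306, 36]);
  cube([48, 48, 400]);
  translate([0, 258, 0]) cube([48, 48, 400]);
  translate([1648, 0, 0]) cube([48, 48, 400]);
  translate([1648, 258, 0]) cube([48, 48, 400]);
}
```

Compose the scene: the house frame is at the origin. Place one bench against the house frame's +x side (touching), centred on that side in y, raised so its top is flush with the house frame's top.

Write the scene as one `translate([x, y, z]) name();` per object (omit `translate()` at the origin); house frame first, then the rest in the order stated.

house_frame();
translate([3050, 2437, 2084]) bench();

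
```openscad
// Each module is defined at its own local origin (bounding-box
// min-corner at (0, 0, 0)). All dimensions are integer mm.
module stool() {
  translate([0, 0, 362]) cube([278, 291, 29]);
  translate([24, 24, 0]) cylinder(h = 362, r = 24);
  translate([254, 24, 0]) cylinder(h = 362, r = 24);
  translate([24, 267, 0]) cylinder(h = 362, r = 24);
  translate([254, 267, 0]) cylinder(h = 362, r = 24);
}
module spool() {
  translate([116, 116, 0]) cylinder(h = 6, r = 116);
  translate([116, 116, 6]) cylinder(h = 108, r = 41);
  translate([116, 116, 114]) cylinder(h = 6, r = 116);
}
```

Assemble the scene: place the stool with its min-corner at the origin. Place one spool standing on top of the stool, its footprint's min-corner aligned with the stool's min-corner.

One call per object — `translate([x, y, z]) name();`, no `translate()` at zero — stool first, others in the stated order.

stool();
translate([0, 0, 391]) spool();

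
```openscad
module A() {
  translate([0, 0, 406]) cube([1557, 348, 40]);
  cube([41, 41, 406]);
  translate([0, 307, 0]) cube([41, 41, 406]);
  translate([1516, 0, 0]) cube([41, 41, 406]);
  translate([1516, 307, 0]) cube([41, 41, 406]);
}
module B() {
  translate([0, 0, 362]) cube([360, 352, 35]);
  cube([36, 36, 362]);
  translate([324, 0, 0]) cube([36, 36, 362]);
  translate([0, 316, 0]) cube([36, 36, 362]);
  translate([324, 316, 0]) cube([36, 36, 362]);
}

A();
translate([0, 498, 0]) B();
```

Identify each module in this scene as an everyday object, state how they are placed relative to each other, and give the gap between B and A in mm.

The stool's nearest face is 150 mm from the bench's +y face.

A is a bench. B is a stool. The stool is on the floor beside the bench on its +y side. The gap between the stool and the bench is 150 mm.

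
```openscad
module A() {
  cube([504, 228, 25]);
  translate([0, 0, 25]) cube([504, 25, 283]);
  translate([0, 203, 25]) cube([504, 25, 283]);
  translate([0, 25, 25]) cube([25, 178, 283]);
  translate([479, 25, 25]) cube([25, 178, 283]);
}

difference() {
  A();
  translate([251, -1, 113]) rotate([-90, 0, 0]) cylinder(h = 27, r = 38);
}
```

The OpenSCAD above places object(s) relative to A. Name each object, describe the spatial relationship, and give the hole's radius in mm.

The subtracted cylinder has r = 38 mm.

A is an open box. The open box has a circular hole through its front wall. The hole's radius is 38 mm.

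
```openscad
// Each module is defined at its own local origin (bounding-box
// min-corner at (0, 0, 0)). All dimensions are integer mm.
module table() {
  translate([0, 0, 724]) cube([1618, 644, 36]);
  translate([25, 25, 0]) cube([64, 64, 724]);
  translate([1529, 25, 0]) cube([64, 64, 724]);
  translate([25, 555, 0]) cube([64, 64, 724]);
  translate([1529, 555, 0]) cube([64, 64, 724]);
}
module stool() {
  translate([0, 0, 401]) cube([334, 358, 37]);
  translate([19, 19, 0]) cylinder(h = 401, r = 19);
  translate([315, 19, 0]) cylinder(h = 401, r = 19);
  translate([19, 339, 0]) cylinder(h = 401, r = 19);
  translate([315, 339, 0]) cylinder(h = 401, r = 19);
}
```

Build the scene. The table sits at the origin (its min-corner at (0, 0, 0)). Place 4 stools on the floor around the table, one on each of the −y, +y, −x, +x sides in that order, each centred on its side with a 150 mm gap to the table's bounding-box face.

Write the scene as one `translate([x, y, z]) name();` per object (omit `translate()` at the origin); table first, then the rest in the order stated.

table();
translate([642, -508, 0]) stool();
translate([642, 794, 0]) stool();
translate([-484, 143, 0]) stool();
translate([1768, 143, 0]) stool();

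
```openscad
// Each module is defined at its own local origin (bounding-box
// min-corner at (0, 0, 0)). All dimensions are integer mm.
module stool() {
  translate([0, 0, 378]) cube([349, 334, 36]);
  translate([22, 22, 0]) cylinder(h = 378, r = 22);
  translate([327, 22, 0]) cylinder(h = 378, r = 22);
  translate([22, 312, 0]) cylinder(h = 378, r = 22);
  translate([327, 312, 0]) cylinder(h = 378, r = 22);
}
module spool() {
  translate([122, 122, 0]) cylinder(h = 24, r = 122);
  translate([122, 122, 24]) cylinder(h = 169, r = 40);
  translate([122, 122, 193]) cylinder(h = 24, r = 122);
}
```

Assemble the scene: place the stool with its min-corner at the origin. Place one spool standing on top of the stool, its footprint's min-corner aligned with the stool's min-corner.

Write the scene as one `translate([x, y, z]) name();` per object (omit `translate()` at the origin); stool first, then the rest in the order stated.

stool();
translate([0, 0, 414]) spool();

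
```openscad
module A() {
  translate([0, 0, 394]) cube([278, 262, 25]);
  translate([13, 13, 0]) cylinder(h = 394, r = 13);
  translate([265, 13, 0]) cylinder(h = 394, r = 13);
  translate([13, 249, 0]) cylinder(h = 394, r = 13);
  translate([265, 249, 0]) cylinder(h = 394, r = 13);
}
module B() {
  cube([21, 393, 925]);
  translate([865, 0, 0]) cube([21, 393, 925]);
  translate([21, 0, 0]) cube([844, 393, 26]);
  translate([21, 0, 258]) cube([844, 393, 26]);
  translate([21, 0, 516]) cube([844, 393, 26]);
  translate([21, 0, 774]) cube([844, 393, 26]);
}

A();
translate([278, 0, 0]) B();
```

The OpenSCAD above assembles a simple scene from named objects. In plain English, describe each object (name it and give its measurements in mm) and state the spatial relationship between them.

A is a four-legged stool. The seat is 278×262 mm, 25 mm thick, top at z = 419 mm. It stands on four round legs, each 26 mm in diameter, from z = 0 to the seat underside, each leg's axis is inset half a diameter from the nearest pair of seat edges (so the leg's bounding box is flush with the corner).

B is an open bookshelf. Two side panels, each 21 mm thick, 393 mm deep and 925 mm tall, stand 886 mm apart (outside-to-outside). Between them sit 4 shelves, each 26 mm thick and 393 mm deep, spanning the full gap between the sides. The bottom shelf rests on the floor (its underside at z = 0) and the clear gap between one shelf's top and the next shelf's underside is 232 mm.

The bookshelf is against the stool's +x side, with their −y faces flush.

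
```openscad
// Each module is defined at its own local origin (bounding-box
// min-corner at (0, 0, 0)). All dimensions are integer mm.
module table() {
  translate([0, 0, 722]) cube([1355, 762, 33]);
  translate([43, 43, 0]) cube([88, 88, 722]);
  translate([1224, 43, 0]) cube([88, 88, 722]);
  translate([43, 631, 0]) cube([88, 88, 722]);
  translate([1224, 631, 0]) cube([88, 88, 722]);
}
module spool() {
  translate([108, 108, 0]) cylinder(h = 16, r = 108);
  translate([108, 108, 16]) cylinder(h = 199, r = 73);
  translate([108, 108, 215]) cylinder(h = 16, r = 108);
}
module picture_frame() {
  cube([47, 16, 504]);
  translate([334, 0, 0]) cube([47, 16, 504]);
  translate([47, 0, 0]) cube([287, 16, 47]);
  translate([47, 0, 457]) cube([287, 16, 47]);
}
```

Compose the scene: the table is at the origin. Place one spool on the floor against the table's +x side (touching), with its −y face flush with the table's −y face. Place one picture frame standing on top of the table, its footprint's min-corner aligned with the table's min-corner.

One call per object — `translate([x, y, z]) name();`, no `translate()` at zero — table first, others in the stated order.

table();
translate([1355, 0, 0]) spool();
translate([0, 0, 755]) picture_frame();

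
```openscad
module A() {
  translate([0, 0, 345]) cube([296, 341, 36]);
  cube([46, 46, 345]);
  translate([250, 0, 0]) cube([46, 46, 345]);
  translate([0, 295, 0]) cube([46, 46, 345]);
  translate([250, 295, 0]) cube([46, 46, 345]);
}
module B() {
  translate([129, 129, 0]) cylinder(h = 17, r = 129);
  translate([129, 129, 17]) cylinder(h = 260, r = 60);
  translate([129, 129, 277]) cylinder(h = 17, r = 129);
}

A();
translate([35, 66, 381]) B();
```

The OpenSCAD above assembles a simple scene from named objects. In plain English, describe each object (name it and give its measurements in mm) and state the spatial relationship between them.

A is a four-legged stool. The seat is a 296×341×36 mm slab whose top surface is at z = 381 mm; four square legs, each 46×46 mm in cross-section, run from the floor (z = 0) to the underside of the seat, each flush with a corner of the seat.

B is a spool: two coaxial disc flanges of radius 129 mm and thickness 17 mm, joined by a core cylinder of radius 60 mm and height 260 mm. The lower flange rests on z = 0 and the three cylinders share a vertical axis.

The spool is on top of the stool.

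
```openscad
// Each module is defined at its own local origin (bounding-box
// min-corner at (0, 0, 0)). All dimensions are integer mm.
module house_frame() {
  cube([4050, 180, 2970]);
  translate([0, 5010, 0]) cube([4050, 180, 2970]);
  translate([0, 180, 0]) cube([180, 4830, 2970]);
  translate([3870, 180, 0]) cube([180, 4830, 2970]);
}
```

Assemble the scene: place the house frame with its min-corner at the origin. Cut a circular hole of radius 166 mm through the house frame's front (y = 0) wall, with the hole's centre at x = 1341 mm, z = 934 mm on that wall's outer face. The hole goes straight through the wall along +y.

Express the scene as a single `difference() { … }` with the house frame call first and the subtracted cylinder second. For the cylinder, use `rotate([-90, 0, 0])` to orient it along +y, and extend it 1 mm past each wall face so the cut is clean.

difference() {
  house_frame();
  translate([1341, -1, 934]) rotate([-90, 0, 0]) cylinder(h = 182, r = 166);
}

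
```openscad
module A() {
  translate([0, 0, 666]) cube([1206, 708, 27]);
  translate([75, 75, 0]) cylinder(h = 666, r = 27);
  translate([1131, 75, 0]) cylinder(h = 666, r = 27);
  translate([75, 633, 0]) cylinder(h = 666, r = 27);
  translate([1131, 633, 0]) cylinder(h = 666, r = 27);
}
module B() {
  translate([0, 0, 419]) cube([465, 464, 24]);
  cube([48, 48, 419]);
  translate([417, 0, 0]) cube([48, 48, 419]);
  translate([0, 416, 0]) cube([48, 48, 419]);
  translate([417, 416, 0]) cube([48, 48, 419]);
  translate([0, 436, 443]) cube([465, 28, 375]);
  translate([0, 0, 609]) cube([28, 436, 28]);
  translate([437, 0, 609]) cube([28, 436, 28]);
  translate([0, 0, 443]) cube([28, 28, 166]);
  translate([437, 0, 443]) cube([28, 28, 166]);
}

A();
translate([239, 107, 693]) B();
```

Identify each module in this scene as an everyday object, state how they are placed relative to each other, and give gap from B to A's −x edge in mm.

The chair's min-x is at 239; the table's min-x is 0; gap = 239 mm.

A is a table. B is a chair. The chair is on top of the table. The gap from the chair to the table's −x edge is 239 mm.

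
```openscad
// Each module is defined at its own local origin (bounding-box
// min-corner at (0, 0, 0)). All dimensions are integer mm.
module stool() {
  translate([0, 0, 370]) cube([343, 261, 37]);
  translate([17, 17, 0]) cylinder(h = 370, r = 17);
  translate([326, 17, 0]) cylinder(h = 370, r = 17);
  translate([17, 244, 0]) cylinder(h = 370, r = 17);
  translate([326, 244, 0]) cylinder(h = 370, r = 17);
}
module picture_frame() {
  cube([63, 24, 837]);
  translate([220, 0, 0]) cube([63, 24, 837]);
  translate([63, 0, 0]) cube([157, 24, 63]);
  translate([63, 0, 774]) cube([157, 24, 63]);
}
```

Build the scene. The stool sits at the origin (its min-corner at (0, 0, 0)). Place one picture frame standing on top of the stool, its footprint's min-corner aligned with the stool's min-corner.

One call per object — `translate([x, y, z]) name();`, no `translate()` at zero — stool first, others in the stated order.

stool();
translate([0, 0, 407]) picture_frame();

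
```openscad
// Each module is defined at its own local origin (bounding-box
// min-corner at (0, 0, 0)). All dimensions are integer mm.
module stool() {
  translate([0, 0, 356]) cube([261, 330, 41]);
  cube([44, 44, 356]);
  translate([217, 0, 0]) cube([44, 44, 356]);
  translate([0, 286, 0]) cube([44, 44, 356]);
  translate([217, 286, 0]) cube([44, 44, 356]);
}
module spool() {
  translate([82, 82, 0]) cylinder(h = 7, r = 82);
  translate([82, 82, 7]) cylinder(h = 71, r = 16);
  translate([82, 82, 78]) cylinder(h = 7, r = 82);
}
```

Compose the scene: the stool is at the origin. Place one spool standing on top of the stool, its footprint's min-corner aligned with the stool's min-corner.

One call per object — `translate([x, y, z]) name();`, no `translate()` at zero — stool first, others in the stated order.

stool();
translate([0, 0, 397]) spool();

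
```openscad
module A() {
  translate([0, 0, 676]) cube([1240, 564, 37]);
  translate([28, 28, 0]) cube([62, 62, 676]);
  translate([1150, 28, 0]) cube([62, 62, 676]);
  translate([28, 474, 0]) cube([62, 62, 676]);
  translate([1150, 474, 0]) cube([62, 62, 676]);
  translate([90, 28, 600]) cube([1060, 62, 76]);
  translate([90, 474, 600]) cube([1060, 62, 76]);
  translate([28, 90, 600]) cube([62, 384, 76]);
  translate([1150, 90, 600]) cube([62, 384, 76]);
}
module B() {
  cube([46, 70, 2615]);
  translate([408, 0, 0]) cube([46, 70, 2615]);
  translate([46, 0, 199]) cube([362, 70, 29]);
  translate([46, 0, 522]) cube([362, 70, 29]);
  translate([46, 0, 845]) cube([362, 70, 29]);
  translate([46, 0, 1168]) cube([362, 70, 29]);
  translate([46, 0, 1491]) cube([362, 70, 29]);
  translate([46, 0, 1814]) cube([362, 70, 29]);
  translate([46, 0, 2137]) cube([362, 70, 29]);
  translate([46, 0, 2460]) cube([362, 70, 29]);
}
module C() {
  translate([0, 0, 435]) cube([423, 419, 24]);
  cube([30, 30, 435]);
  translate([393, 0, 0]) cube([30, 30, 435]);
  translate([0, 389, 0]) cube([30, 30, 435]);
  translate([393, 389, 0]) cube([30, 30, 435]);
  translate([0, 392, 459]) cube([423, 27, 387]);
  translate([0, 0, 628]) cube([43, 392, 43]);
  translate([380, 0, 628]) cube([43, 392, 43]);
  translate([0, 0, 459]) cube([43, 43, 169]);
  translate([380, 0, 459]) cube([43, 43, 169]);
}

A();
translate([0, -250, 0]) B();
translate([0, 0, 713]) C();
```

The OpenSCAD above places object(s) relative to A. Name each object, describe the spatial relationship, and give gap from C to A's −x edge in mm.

A is a table. B is a ladder. C is a chair. The ladder is on the floor beside the table on its −y side. The chair is on top of the table. The gap from the chair to the table's −x edge is 0 mm.

The chair's min-x is at 0; the table's min-x is 0; gap = 0 mm.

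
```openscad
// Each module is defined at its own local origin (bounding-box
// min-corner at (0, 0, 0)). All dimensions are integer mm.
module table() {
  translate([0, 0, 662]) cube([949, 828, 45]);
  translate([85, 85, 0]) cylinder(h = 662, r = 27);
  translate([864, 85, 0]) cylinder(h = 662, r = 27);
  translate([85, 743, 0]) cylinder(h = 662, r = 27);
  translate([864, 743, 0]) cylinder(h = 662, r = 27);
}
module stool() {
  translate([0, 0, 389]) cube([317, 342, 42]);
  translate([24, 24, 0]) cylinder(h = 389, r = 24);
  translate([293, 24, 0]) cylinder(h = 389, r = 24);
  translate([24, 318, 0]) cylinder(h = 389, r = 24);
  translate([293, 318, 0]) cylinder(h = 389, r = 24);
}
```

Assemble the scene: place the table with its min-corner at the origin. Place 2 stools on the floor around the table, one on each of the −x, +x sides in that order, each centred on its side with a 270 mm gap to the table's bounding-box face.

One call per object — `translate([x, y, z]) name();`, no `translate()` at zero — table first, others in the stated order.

table();
translate([-587, 243, 0]) stool();
translate([1219, 243, 0]) stool();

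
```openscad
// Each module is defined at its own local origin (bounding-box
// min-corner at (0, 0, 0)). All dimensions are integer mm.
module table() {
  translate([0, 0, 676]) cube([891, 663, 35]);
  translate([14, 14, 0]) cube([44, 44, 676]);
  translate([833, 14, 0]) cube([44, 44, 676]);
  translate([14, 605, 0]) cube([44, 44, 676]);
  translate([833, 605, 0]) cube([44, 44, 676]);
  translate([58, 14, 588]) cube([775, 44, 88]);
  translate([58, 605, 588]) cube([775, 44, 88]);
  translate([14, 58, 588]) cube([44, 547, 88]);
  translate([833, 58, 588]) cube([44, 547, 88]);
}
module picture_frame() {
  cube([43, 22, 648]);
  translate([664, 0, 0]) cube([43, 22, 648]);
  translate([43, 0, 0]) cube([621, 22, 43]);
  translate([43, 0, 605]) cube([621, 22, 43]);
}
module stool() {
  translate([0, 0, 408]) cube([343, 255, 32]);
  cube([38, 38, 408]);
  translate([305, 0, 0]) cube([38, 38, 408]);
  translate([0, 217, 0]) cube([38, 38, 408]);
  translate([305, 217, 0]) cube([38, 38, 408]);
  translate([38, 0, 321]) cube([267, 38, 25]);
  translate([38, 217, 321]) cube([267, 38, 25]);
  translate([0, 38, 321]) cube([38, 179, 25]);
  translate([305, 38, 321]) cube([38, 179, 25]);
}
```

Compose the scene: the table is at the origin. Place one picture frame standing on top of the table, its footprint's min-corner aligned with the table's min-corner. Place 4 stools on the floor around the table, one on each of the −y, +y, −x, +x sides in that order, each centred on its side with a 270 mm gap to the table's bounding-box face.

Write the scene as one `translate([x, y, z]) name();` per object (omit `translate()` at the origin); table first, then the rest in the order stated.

table();
translate([0, 0, 711]) picture_frame();
translate([274, -525, 0]) stool();
translate([274, 933, 0]) stool();
translate([-613, 204, 0]) stool();
translate([1161, 204, 0]) stool();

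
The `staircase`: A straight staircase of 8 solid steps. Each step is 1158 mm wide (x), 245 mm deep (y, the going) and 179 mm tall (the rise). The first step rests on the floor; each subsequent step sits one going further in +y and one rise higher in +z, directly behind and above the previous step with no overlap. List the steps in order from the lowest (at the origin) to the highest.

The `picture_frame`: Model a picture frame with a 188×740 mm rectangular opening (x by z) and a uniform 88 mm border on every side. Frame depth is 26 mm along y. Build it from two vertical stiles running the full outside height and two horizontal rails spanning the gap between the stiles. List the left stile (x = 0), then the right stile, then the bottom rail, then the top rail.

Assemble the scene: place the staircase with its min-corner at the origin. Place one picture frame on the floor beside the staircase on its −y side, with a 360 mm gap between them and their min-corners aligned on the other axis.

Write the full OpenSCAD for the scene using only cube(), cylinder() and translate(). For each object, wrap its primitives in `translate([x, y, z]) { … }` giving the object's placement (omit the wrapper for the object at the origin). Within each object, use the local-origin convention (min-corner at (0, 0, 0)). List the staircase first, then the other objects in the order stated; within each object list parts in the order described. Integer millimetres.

cube([1158, 245, 179]);
translate([0, 245, 179]) cube([1158, 245, 179]);
translate([0, 490, 358]) cube([1158, 245, 179]);
translate([0, 735, 537]) cube([1158, 245, 179]);
translate([0, 980, 716]) cube([1158, 245, 179]);
translate([0, 1225, 895]) cube([1158, 245, 179]);
translate([0, 1470, 1074]) cube([1158, 245, 179]);
translate([0, 1715, 1253]) cube([1158, 245, 179]);
translate([0, -386, 0]) {
  cube([88, 26, 916]);
  translate([276, 0, 0]) cube([88, 26, 916]);
  translate([88, 0, 0]) cube([188, 26, 88]);
  translate([88, 0, 828]) cube([188, 26, 88]);
}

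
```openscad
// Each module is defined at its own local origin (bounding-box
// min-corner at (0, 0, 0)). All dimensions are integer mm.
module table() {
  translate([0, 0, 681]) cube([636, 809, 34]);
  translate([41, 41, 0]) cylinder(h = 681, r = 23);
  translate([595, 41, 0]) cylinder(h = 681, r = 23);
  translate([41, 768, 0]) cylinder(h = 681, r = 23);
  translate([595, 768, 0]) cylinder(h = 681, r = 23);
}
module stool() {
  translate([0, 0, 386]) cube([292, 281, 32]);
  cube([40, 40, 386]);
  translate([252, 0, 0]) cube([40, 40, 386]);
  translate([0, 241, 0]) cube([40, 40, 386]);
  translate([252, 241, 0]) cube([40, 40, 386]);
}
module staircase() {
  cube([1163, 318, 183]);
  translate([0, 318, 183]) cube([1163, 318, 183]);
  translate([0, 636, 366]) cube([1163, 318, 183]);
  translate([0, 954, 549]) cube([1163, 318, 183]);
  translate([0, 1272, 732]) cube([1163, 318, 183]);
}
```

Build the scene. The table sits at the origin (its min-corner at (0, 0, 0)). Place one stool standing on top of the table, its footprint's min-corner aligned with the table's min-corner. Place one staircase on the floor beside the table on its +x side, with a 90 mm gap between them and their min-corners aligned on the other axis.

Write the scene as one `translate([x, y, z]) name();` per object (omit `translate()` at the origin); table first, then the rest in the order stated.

table();
translate([0, 0, 715]) stool();
translate([726, 0, 0]) staircase();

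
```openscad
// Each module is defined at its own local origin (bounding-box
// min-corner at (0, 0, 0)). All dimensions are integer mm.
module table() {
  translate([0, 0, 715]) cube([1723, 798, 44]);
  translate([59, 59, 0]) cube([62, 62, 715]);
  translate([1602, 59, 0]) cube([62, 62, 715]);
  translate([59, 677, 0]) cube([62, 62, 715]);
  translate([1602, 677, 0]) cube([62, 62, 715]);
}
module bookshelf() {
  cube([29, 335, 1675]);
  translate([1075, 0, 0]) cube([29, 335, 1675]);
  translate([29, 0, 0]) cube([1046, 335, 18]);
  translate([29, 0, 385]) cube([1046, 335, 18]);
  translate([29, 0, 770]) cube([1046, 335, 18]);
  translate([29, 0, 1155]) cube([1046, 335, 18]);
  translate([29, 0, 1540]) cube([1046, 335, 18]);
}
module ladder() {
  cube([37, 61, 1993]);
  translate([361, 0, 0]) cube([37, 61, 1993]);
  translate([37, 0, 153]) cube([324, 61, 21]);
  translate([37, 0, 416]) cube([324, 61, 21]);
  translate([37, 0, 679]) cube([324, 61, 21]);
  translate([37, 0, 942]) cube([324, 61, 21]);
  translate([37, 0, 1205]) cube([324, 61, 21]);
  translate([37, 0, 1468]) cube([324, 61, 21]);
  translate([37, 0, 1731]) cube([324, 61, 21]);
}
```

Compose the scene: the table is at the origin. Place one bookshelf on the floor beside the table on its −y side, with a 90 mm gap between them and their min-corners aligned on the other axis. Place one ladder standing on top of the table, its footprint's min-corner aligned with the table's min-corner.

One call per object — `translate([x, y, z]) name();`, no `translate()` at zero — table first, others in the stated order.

table();
translate([0, -425, 0]) bookshelf();
translate([0, 0, 759]) ladder();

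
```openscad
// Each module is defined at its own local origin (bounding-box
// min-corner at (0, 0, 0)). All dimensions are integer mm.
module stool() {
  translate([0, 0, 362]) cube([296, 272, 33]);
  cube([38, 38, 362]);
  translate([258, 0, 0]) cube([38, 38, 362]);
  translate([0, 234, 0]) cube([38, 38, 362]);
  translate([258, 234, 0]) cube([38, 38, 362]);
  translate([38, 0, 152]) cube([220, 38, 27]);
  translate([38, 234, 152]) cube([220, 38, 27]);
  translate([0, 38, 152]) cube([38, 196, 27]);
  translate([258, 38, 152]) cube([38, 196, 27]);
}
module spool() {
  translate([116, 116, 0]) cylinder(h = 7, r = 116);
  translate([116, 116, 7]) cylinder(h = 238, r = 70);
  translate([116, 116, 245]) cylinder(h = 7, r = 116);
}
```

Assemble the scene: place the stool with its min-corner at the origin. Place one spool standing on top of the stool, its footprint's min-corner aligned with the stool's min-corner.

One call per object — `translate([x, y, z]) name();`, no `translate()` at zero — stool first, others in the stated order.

stool();
translate([0, 0, 395]) spool();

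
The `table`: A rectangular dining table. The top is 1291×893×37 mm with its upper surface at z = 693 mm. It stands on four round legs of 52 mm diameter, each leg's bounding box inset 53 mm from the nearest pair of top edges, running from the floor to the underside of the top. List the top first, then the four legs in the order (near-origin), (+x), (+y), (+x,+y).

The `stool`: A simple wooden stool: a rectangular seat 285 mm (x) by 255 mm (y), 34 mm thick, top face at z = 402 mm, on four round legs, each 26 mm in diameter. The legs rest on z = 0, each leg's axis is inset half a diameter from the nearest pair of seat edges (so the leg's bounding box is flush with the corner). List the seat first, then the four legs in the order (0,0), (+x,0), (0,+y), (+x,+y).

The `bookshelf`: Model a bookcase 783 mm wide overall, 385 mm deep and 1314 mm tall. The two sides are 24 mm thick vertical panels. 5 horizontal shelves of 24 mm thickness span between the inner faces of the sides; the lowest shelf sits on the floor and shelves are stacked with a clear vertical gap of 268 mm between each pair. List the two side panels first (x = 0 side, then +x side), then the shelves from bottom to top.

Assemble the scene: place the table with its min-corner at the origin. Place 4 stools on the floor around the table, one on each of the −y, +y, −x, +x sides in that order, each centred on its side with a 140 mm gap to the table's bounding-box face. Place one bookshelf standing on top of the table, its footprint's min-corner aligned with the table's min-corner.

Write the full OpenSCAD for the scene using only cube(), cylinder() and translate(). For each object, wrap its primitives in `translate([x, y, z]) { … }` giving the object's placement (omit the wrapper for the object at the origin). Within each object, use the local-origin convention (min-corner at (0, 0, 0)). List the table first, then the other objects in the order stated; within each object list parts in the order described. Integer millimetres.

translate([0, 0, 656]) cube([1291, 893, 37]);
translate([79, 79, 0]) cylinder(h = 656, r = 26);
translate([1212, 79, 0]) cylinder(h = 656, r = 26);
translate([79, 814, 0]) cylinder(h = 656, r = 26);
translate([1212, 814, 0]) cylinder(h = 656, r = 26);
translate([503, -395, 0]) {
  translate([0, 0, 368]) cube([285, 255, 34]);
  translate([13, 13, 0]) cylinder(h = 368, r = 13);
  translate([272, 13, 0]) cylinder(h = 368, r = 13);
  translate([13, 242, 0]) cylinder(h = 368, r = 13);
  translate([272, 242, 0]) cylinder(h = 368, r = 13);
}
translate([503, 1033, 0]) {
  translate([0, 0, 368]) cube([285, 255, 34]);
  translate([13, 13, 0]) cylinder(h = 368, r = 13);
  translate([272, 13, 0]) cylinder(h = 368, r = 13);
  translate([13, 242, 0]) cylinder(h = 368, r = 13);
  translate([272, 242, 0]) cylinder(h = 368, r = 13);
}
translate([-425, 319, 0]) {
  translate([0, 0, 368]) cube([285, 255, 34]);
  translate([13, 13, 0]) cylinder(h = 368, r = 13);
  translate([272, 13, 0]) cylinder(h = 368, r = 13);
  translate([13, 242, 0]) cylinder(h = 368, r = 13);
  translate([272, 242, 0]) cylinder(h = 368, r = 13);
}
translate([1431, 319, 0]) {
  translate([0, 0, 368]) cube([285, 255, 34]);
  translate([13, 13, 0]) cylinder(h = 368, r = 13);
  translate([272, 13, 0]) cylinder(h = 368, r = 13);
  translate([13, 242, 0]) cylinder(h = 368, r = 13);
  translate([272, 242, 0]) cylinder(h = 368, r = 13);
}
translate([0, 0, 693]) {
  cube([24, 385, 1314]);
  translate([759, 0, 0]) cube([24, 385, 1314]);
  translate([24, 0, 0]) cube([735, 385, 24]);
  translate([24, 0, 292]) cube([735, 385, 24]);
  translate([24, 0, 584]) cube([735, 385, 24]);
  translate([24, 0, 876]) cube([735, 385, 24]);
  translate([24, 0, 1168]) cube([735, 385, 24]);
}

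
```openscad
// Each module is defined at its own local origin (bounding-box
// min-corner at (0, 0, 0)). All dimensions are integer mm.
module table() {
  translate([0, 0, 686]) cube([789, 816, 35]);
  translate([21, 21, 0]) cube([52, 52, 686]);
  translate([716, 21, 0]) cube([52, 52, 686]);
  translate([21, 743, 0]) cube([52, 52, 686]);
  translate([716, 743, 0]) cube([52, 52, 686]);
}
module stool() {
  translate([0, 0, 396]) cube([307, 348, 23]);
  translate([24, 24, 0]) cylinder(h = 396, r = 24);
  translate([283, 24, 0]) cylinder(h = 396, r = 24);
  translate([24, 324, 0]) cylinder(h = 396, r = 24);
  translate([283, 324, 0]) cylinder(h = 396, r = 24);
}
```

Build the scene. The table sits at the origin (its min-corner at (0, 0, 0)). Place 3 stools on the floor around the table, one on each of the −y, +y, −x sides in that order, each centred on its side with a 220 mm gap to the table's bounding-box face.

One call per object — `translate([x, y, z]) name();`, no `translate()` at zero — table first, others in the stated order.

table();
translate([241, -568, 0]) stool();
translate([241, 1036, 0]) stool();
translate([-527, 234, 0]) stool();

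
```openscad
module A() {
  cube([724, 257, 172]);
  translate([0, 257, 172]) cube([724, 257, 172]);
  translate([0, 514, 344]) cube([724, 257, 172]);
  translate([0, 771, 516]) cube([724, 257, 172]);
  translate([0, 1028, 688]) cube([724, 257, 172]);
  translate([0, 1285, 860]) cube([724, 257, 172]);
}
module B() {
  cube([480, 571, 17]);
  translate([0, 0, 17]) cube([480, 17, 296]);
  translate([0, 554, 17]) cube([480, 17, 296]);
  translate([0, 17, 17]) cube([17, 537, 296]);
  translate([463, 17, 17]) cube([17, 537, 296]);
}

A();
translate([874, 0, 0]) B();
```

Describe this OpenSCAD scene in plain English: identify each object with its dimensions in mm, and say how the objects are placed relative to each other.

A is a straight staircase of 6 solid steps. Each step is 724 mm wide (x), 257 mm deep (y, the going) and 172 mm tall (the rise). The first step rests on the floor; each subsequent step sits one going further in +y and one rise higher in +z, directly behind and above the previous step with no overlap.

B is an open-topped rectangular box: outside dimensions 480×571×313 mm, with a uniform wall and base thickness of 17 mm. The base is a full 480×571 slab on the floor; four walls sit on top of the base. The front and back walls (the −y and +y sides) span the full width; the two side walls fit between them.

The open box is on the floor beside the staircase on its +x side.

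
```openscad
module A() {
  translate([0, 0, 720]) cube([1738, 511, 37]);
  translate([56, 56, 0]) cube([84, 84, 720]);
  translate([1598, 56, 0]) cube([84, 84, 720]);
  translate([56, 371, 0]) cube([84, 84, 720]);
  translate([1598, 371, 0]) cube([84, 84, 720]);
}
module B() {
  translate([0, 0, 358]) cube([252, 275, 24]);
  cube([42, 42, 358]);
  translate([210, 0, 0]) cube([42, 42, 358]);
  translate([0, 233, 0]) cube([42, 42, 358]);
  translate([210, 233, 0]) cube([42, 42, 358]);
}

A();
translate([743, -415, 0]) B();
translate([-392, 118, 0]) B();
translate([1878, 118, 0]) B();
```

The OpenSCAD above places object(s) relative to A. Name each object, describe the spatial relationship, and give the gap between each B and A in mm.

Each stool's nearest face is 140 mm from the table's bounding box.

A is a table. B is a stool. Three stools sit around the table at the −y, −x, +x sides. The gap between each stool and the table is 140 mm.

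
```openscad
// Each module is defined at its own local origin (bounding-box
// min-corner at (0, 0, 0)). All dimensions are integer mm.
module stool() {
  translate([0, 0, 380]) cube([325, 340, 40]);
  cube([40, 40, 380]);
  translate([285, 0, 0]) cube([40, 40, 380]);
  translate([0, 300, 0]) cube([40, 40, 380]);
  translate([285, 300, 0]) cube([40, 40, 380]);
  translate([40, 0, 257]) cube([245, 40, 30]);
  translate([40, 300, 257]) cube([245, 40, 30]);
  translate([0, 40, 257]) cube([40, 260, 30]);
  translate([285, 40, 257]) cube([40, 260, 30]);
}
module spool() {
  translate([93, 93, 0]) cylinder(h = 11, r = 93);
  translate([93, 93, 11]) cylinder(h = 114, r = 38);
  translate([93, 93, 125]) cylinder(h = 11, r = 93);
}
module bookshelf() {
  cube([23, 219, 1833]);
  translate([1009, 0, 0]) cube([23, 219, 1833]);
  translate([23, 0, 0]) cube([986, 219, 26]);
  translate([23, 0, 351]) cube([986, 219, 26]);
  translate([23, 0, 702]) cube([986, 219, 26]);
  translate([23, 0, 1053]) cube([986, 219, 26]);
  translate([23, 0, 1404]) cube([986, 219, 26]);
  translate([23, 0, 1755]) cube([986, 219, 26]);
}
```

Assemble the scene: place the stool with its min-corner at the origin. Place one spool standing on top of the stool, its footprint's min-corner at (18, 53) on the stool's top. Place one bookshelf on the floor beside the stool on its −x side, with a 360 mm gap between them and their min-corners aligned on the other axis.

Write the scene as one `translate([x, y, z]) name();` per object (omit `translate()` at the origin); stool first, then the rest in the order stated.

stool();
translate([18, 53, 420]) spool();
translate([-1392, 0, 0]) bookshelf();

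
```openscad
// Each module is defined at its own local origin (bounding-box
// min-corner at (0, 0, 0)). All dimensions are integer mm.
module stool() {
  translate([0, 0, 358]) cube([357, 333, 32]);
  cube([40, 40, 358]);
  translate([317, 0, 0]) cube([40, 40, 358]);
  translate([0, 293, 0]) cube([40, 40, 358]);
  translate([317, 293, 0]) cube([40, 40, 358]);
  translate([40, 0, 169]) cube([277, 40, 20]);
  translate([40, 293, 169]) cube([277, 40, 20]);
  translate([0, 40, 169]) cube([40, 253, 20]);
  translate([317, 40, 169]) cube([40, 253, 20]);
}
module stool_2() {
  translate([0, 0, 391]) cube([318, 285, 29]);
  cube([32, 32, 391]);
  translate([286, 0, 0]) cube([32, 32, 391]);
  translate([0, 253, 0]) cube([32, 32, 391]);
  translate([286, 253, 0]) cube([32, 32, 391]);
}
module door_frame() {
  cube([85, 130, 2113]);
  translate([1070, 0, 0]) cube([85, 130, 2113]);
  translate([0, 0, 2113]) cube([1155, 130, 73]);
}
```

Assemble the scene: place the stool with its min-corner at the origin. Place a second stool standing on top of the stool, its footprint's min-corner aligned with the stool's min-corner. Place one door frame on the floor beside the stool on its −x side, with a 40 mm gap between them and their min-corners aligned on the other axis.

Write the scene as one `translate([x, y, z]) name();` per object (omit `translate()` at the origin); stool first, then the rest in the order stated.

stool();
translate([0, 0, 390]) stool_2();
translate([-1195, 0, 0]) door_frame();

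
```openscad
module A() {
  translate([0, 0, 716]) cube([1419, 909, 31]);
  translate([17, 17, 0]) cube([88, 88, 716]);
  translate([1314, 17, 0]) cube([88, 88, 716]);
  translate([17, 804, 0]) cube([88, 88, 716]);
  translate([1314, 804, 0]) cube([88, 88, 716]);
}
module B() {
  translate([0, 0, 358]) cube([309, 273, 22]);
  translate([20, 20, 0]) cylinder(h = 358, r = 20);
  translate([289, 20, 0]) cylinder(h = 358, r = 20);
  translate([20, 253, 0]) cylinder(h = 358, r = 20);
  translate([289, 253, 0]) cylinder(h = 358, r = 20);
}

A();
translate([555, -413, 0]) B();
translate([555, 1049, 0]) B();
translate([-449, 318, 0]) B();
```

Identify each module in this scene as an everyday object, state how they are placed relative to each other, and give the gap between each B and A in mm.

Each stool's nearest face is 140 mm from the table's bounding box.

A is a table. B is a stool. Three stools sit around the table at the −y, +y, −x sides. The gap between each stool and the table is 140 mm.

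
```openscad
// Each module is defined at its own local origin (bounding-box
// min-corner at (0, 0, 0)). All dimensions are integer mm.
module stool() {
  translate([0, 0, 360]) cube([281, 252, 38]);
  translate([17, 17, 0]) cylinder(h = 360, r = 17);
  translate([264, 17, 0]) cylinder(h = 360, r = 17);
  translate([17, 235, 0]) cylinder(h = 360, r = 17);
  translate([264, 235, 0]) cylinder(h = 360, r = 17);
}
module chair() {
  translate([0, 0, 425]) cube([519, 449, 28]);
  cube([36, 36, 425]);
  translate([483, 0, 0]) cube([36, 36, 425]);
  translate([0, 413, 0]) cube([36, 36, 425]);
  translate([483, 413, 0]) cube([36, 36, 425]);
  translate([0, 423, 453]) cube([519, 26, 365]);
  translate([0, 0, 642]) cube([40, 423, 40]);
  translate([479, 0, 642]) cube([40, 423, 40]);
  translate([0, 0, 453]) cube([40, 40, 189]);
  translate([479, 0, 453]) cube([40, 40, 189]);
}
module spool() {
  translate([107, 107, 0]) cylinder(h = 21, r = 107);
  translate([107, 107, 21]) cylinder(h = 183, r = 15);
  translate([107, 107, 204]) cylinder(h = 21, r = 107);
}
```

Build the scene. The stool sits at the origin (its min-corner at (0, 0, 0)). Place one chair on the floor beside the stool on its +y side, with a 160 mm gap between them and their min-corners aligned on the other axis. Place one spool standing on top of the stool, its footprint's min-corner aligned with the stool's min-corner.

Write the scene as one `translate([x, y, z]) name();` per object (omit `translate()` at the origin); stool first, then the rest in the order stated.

stool();
translate([0, 412, 0]) chair();
translate([0, 0, 398]) spool();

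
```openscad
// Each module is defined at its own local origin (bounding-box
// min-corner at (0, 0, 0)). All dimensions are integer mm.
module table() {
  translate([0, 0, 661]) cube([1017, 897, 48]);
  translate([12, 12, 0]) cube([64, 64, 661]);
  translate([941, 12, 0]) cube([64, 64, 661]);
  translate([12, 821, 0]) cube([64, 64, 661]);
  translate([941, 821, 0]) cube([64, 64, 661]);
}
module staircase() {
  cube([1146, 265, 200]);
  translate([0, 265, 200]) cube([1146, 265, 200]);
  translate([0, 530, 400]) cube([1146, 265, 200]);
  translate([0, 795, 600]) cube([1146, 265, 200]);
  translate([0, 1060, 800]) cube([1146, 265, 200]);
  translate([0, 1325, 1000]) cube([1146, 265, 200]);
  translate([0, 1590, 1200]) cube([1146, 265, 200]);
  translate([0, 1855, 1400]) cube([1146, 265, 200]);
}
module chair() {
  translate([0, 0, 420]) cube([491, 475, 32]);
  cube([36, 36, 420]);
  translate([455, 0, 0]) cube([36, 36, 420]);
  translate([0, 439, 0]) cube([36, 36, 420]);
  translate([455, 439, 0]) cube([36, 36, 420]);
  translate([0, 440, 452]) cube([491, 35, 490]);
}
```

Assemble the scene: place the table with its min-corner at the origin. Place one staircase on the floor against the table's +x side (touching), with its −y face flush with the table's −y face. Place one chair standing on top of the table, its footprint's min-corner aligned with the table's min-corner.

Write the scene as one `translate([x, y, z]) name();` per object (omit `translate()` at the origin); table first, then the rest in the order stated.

table();
translate([1017, 0, 0]) staircase();
translate([0, 0, 709]) chair();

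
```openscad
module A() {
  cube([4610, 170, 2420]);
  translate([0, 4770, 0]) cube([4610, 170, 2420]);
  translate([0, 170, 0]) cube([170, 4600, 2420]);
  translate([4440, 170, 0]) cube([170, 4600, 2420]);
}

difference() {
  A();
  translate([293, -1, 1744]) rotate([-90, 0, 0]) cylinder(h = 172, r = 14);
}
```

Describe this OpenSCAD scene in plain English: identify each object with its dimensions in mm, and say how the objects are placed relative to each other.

A is the wall frame of a small rectangular building: four walls, each 2420 mm tall and 170 mm thick, enclosing a footprint 4610 mm (x) by 4940 mm (y) outside-to-outside, with no floor or roof. The front and back walls (the −y and +y sides) span the full width; the two side walls fit between them.

The house frame has a circular hole of radius 14 mm through its front wall, centred at (x = 293, z = 1744).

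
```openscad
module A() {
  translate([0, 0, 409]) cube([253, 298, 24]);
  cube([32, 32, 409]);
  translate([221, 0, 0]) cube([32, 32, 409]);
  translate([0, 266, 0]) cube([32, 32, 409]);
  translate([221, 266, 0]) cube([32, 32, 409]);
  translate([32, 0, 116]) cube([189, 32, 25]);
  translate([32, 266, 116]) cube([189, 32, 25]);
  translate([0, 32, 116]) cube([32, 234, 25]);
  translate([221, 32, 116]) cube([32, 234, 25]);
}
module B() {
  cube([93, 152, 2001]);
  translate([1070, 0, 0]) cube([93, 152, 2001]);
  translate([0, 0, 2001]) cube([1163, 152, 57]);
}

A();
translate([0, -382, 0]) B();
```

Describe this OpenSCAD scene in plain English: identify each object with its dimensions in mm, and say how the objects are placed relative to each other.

A is a simple wooden stool: a rectangular seat 253 mm (x) by 298 mm (y), 24 mm thick, top face at z = 433 mm, on four square legs, each 32×32 mm in cross-section. The legs rest on z = 0, each flush with a corner of the seat. Four stretchers, 32 mm wide and 25 mm tall, connect adjacent legs with their undersides at z = 116 mm, each running between the inner faces of the legs it joins and aligned with the legs' outer faces on the other axis.

B is a door frame. The clear opening is 977 mm wide and 2001 mm high. Two 93 mm wide jambs, 152 mm deep, stand either side of the opening from the floor to the top of the opening. A 57 mm thick head sits across the top of both jambs, spanning the full outside width of the frame.

The door frame is on the floor beside the stool on its −y side.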